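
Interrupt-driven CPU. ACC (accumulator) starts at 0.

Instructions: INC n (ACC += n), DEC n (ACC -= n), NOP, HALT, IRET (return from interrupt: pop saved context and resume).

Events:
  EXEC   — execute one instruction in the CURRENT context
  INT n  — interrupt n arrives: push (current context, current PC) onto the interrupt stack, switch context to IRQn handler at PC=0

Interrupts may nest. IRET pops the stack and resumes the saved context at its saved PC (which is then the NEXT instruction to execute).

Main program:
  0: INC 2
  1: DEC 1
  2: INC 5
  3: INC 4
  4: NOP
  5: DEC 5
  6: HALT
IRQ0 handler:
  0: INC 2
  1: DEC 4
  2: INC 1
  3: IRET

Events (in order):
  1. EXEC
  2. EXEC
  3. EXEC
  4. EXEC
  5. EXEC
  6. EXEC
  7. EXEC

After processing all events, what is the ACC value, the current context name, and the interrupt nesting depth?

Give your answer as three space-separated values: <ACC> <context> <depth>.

Answer: 5 MAIN 0

Derivation:
Event 1 (EXEC): [MAIN] PC=0: INC 2 -> ACC=2
Event 2 (EXEC): [MAIN] PC=1: DEC 1 -> ACC=1
Event 3 (EXEC): [MAIN] PC=2: INC 5 -> ACC=6
Event 4 (EXEC): [MAIN] PC=3: INC 4 -> ACC=10
Event 5 (EXEC): [MAIN] PC=4: NOP
Event 6 (EXEC): [MAIN] PC=5: DEC 5 -> ACC=5
Event 7 (EXEC): [MAIN] PC=6: HALT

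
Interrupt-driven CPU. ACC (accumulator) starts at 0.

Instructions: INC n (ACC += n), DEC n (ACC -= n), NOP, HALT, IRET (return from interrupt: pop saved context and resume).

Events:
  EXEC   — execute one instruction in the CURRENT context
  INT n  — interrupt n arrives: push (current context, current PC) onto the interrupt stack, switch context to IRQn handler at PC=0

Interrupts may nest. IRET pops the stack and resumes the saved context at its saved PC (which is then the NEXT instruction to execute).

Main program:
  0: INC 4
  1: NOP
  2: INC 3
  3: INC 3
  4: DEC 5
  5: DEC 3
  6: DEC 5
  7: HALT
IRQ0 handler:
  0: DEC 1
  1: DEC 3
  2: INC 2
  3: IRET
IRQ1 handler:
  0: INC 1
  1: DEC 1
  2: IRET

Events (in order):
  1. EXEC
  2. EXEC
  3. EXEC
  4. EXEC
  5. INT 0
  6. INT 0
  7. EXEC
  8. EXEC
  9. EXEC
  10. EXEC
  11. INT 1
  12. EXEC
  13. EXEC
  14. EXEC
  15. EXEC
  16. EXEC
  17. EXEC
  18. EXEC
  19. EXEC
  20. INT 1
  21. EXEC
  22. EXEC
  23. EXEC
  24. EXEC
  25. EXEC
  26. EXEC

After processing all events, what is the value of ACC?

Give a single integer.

Event 1 (EXEC): [MAIN] PC=0: INC 4 -> ACC=4
Event 2 (EXEC): [MAIN] PC=1: NOP
Event 3 (EXEC): [MAIN] PC=2: INC 3 -> ACC=7
Event 4 (EXEC): [MAIN] PC=3: INC 3 -> ACC=10
Event 5 (INT 0): INT 0 arrives: push (MAIN, PC=4), enter IRQ0 at PC=0 (depth now 1)
Event 6 (INT 0): INT 0 arrives: push (IRQ0, PC=0), enter IRQ0 at PC=0 (depth now 2)
Event 7 (EXEC): [IRQ0] PC=0: DEC 1 -> ACC=9
Event 8 (EXEC): [IRQ0] PC=1: DEC 3 -> ACC=6
Event 9 (EXEC): [IRQ0] PC=2: INC 2 -> ACC=8
Event 10 (EXEC): [IRQ0] PC=3: IRET -> resume IRQ0 at PC=0 (depth now 1)
Event 11 (INT 1): INT 1 arrives: push (IRQ0, PC=0), enter IRQ1 at PC=0 (depth now 2)
Event 12 (EXEC): [IRQ1] PC=0: INC 1 -> ACC=9
Event 13 (EXEC): [IRQ1] PC=1: DEC 1 -> ACC=8
Event 14 (EXEC): [IRQ1] PC=2: IRET -> resume IRQ0 at PC=0 (depth now 1)
Event 15 (EXEC): [IRQ0] PC=0: DEC 1 -> ACC=7
Event 16 (EXEC): [IRQ0] PC=1: DEC 3 -> ACC=4
Event 17 (EXEC): [IRQ0] PC=2: INC 2 -> ACC=6
Event 18 (EXEC): [IRQ0] PC=3: IRET -> resume MAIN at PC=4 (depth now 0)
Event 19 (EXEC): [MAIN] PC=4: DEC 5 -> ACC=1
Event 20 (INT 1): INT 1 arrives: push (MAIN, PC=5), enter IRQ1 at PC=0 (depth now 1)
Event 21 (EXEC): [IRQ1] PC=0: INC 1 -> ACC=2
Event 22 (EXEC): [IRQ1] PC=1: DEC 1 -> ACC=1
Event 23 (EXEC): [IRQ1] PC=2: IRET -> resume MAIN at PC=5 (depth now 0)
Event 24 (EXEC): [MAIN] PC=5: DEC 3 -> ACC=-2
Event 25 (EXEC): [MAIN] PC=6: DEC 5 -> ACC=-7
Event 26 (EXEC): [MAIN] PC=7: HALT

Answer: -7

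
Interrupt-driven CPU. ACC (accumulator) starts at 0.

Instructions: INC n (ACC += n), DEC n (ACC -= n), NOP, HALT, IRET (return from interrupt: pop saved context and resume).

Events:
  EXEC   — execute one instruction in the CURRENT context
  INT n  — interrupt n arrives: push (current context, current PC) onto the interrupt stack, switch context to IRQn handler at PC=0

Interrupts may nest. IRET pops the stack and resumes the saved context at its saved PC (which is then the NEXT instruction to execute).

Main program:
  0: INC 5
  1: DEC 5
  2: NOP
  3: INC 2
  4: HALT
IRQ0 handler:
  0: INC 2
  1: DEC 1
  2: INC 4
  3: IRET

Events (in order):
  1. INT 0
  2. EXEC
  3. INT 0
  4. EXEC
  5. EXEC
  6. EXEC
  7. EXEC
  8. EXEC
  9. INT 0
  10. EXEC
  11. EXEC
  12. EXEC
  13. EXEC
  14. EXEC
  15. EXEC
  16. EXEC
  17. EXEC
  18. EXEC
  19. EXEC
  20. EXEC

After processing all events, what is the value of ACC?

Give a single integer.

Answer: 17

Derivation:
Event 1 (INT 0): INT 0 arrives: push (MAIN, PC=0), enter IRQ0 at PC=0 (depth now 1)
Event 2 (EXEC): [IRQ0] PC=0: INC 2 -> ACC=2
Event 3 (INT 0): INT 0 arrives: push (IRQ0, PC=1), enter IRQ0 at PC=0 (depth now 2)
Event 4 (EXEC): [IRQ0] PC=0: INC 2 -> ACC=4
Event 5 (EXEC): [IRQ0] PC=1: DEC 1 -> ACC=3
Event 6 (EXEC): [IRQ0] PC=2: INC 4 -> ACC=7
Event 7 (EXEC): [IRQ0] PC=3: IRET -> resume IRQ0 at PC=1 (depth now 1)
Event 8 (EXEC): [IRQ0] PC=1: DEC 1 -> ACC=6
Event 9 (INT 0): INT 0 arrives: push (IRQ0, PC=2), enter IRQ0 at PC=0 (depth now 2)
Event 10 (EXEC): [IRQ0] PC=0: INC 2 -> ACC=8
Event 11 (EXEC): [IRQ0] PC=1: DEC 1 -> ACC=7
Event 12 (EXEC): [IRQ0] PC=2: INC 4 -> ACC=11
Event 13 (EXEC): [IRQ0] PC=3: IRET -> resume IRQ0 at PC=2 (depth now 1)
Event 14 (EXEC): [IRQ0] PC=2: INC 4 -> ACC=15
Event 15 (EXEC): [IRQ0] PC=3: IRET -> resume MAIN at PC=0 (depth now 0)
Event 16 (EXEC): [MAIN] PC=0: INC 5 -> ACC=20
Event 17 (EXEC): [MAIN] PC=1: DEC 5 -> ACC=15
Event 18 (EXEC): [MAIN] PC=2: NOP
Event 19 (EXEC): [MAIN] PC=3: INC 2 -> ACC=17
Event 20 (EXEC): [MAIN] PC=4: HALT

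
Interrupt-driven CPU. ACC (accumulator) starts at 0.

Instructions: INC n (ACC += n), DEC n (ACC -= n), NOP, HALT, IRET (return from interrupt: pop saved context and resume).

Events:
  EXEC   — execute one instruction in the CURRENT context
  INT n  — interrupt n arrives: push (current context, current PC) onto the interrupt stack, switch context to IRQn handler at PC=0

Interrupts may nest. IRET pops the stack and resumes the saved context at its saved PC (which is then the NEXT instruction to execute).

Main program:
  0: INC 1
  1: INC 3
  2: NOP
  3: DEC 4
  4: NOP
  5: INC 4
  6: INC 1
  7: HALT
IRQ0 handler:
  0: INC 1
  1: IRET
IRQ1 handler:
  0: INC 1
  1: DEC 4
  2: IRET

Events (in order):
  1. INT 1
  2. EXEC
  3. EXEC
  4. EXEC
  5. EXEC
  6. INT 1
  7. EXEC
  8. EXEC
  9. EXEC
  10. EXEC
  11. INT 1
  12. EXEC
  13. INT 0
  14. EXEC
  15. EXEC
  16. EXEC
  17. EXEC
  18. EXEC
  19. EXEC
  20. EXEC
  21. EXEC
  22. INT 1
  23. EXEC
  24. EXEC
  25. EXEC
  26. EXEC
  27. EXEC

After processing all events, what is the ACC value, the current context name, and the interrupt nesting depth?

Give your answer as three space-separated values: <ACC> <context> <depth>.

Event 1 (INT 1): INT 1 arrives: push (MAIN, PC=0), enter IRQ1 at PC=0 (depth now 1)
Event 2 (EXEC): [IRQ1] PC=0: INC 1 -> ACC=1
Event 3 (EXEC): [IRQ1] PC=1: DEC 4 -> ACC=-3
Event 4 (EXEC): [IRQ1] PC=2: IRET -> resume MAIN at PC=0 (depth now 0)
Event 5 (EXEC): [MAIN] PC=0: INC 1 -> ACC=-2
Event 6 (INT 1): INT 1 arrives: push (MAIN, PC=1), enter IRQ1 at PC=0 (depth now 1)
Event 7 (EXEC): [IRQ1] PC=0: INC 1 -> ACC=-1
Event 8 (EXEC): [IRQ1] PC=1: DEC 4 -> ACC=-5
Event 9 (EXEC): [IRQ1] PC=2: IRET -> resume MAIN at PC=1 (depth now 0)
Event 10 (EXEC): [MAIN] PC=1: INC 3 -> ACC=-2
Event 11 (INT 1): INT 1 arrives: push (MAIN, PC=2), enter IRQ1 at PC=0 (depth now 1)
Event 12 (EXEC): [IRQ1] PC=0: INC 1 -> ACC=-1
Event 13 (INT 0): INT 0 arrives: push (IRQ1, PC=1), enter IRQ0 at PC=0 (depth now 2)
Event 14 (EXEC): [IRQ0] PC=0: INC 1 -> ACC=0
Event 15 (EXEC): [IRQ0] PC=1: IRET -> resume IRQ1 at PC=1 (depth now 1)
Event 16 (EXEC): [IRQ1] PC=1: DEC 4 -> ACC=-4
Event 17 (EXEC): [IRQ1] PC=2: IRET -> resume MAIN at PC=2 (depth now 0)
Event 18 (EXEC): [MAIN] PC=2: NOP
Event 19 (EXEC): [MAIN] PC=3: DEC 4 -> ACC=-8
Event 20 (EXEC): [MAIN] PC=4: NOP
Event 21 (EXEC): [MAIN] PC=5: INC 4 -> ACC=-4
Event 22 (INT 1): INT 1 arrives: push (MAIN, PC=6), enter IRQ1 at PC=0 (depth now 1)
Event 23 (EXEC): [IRQ1] PC=0: INC 1 -> ACC=-3
Event 24 (EXEC): [IRQ1] PC=1: DEC 4 -> ACC=-7
Event 25 (EXEC): [IRQ1] PC=2: IRET -> resume MAIN at PC=6 (depth now 0)
Event 26 (EXEC): [MAIN] PC=6: INC 1 -> ACC=-6
Event 27 (EXEC): [MAIN] PC=7: HALT

Answer: -6 MAIN 0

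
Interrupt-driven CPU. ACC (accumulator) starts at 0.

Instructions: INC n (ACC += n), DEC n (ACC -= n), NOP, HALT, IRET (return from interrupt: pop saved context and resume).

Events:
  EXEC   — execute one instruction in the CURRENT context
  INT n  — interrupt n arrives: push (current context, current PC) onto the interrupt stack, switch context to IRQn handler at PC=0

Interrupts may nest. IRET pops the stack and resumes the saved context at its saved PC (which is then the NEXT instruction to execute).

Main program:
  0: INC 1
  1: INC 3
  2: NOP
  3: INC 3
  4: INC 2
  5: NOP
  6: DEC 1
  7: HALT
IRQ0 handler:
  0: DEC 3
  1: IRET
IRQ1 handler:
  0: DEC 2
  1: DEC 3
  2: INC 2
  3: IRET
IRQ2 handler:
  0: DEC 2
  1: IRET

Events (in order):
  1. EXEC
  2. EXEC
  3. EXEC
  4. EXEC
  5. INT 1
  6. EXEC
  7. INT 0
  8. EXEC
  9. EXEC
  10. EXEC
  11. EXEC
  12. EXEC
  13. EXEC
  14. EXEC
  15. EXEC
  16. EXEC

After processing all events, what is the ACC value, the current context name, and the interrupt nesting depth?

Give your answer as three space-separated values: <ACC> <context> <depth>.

Answer: 2 MAIN 0

Derivation:
Event 1 (EXEC): [MAIN] PC=0: INC 1 -> ACC=1
Event 2 (EXEC): [MAIN] PC=1: INC 3 -> ACC=4
Event 3 (EXEC): [MAIN] PC=2: NOP
Event 4 (EXEC): [MAIN] PC=3: INC 3 -> ACC=7
Event 5 (INT 1): INT 1 arrives: push (MAIN, PC=4), enter IRQ1 at PC=0 (depth now 1)
Event 6 (EXEC): [IRQ1] PC=0: DEC 2 -> ACC=5
Event 7 (INT 0): INT 0 arrives: push (IRQ1, PC=1), enter IRQ0 at PC=0 (depth now 2)
Event 8 (EXEC): [IRQ0] PC=0: DEC 3 -> ACC=2
Event 9 (EXEC): [IRQ0] PC=1: IRET -> resume IRQ1 at PC=1 (depth now 1)
Event 10 (EXEC): [IRQ1] PC=1: DEC 3 -> ACC=-1
Event 11 (EXEC): [IRQ1] PC=2: INC 2 -> ACC=1
Event 12 (EXEC): [IRQ1] PC=3: IRET -> resume MAIN at PC=4 (depth now 0)
Event 13 (EXEC): [MAIN] PC=4: INC 2 -> ACC=3
Event 14 (EXEC): [MAIN] PC=5: NOP
Event 15 (EXEC): [MAIN] PC=6: DEC 1 -> ACC=2
Event 16 (EXEC): [MAIN] PC=7: HALT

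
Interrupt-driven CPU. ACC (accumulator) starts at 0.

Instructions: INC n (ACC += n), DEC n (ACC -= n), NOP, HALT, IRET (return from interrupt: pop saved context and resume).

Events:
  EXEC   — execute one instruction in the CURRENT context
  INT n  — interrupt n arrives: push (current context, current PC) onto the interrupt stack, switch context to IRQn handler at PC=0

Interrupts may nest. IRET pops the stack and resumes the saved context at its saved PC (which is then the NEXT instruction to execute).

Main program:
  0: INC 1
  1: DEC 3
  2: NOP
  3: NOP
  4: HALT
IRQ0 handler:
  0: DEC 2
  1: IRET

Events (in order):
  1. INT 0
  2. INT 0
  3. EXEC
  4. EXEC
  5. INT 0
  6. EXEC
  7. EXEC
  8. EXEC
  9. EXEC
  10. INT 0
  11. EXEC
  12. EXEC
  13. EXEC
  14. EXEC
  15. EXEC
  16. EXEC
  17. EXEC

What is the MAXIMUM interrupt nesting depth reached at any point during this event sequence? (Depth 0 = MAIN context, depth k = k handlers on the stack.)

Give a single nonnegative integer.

Event 1 (INT 0): INT 0 arrives: push (MAIN, PC=0), enter IRQ0 at PC=0 (depth now 1) [depth=1]
Event 2 (INT 0): INT 0 arrives: push (IRQ0, PC=0), enter IRQ0 at PC=0 (depth now 2) [depth=2]
Event 3 (EXEC): [IRQ0] PC=0: DEC 2 -> ACC=-2 [depth=2]
Event 4 (EXEC): [IRQ0] PC=1: IRET -> resume IRQ0 at PC=0 (depth now 1) [depth=1]
Event 5 (INT 0): INT 0 arrives: push (IRQ0, PC=0), enter IRQ0 at PC=0 (depth now 2) [depth=2]
Event 6 (EXEC): [IRQ0] PC=0: DEC 2 -> ACC=-4 [depth=2]
Event 7 (EXEC): [IRQ0] PC=1: IRET -> resume IRQ0 at PC=0 (depth now 1) [depth=1]
Event 8 (EXEC): [IRQ0] PC=0: DEC 2 -> ACC=-6 [depth=1]
Event 9 (EXEC): [IRQ0] PC=1: IRET -> resume MAIN at PC=0 (depth now 0) [depth=0]
Event 10 (INT 0): INT 0 arrives: push (MAIN, PC=0), enter IRQ0 at PC=0 (depth now 1) [depth=1]
Event 11 (EXEC): [IRQ0] PC=0: DEC 2 -> ACC=-8 [depth=1]
Event 12 (EXEC): [IRQ0] PC=1: IRET -> resume MAIN at PC=0 (depth now 0) [depth=0]
Event 13 (EXEC): [MAIN] PC=0: INC 1 -> ACC=-7 [depth=0]
Event 14 (EXEC): [MAIN] PC=1: DEC 3 -> ACC=-10 [depth=0]
Event 15 (EXEC): [MAIN] PC=2: NOP [depth=0]
Event 16 (EXEC): [MAIN] PC=3: NOP [depth=0]
Event 17 (EXEC): [MAIN] PC=4: HALT [depth=0]
Max depth observed: 2

Answer: 2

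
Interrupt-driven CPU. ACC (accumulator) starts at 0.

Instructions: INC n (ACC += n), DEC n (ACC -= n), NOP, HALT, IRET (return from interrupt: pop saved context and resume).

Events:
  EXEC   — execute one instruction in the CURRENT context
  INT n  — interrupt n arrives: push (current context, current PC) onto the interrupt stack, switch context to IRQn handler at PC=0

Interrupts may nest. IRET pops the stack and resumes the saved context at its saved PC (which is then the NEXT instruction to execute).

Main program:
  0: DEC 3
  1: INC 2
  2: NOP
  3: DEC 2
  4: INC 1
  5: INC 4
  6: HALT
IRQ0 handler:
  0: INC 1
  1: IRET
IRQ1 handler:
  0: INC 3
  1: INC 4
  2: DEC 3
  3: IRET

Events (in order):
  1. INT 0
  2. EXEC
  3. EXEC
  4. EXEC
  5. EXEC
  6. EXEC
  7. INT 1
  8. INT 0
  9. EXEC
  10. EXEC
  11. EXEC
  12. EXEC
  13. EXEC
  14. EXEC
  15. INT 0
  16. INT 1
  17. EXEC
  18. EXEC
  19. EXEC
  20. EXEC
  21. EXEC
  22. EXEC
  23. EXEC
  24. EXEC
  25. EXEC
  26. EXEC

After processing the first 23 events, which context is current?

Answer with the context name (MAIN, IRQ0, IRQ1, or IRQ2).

Event 1 (INT 0): INT 0 arrives: push (MAIN, PC=0), enter IRQ0 at PC=0 (depth now 1)
Event 2 (EXEC): [IRQ0] PC=0: INC 1 -> ACC=1
Event 3 (EXEC): [IRQ0] PC=1: IRET -> resume MAIN at PC=0 (depth now 0)
Event 4 (EXEC): [MAIN] PC=0: DEC 3 -> ACC=-2
Event 5 (EXEC): [MAIN] PC=1: INC 2 -> ACC=0
Event 6 (EXEC): [MAIN] PC=2: NOP
Event 7 (INT 1): INT 1 arrives: push (MAIN, PC=3), enter IRQ1 at PC=0 (depth now 1)
Event 8 (INT 0): INT 0 arrives: push (IRQ1, PC=0), enter IRQ0 at PC=0 (depth now 2)
Event 9 (EXEC): [IRQ0] PC=0: INC 1 -> ACC=1
Event 10 (EXEC): [IRQ0] PC=1: IRET -> resume IRQ1 at PC=0 (depth now 1)
Event 11 (EXEC): [IRQ1] PC=0: INC 3 -> ACC=4
Event 12 (EXEC): [IRQ1] PC=1: INC 4 -> ACC=8
Event 13 (EXEC): [IRQ1] PC=2: DEC 3 -> ACC=5
Event 14 (EXEC): [IRQ1] PC=3: IRET -> resume MAIN at PC=3 (depth now 0)
Event 15 (INT 0): INT 0 arrives: push (MAIN, PC=3), enter IRQ0 at PC=0 (depth now 1)
Event 16 (INT 1): INT 1 arrives: push (IRQ0, PC=0), enter IRQ1 at PC=0 (depth now 2)
Event 17 (EXEC): [IRQ1] PC=0: INC 3 -> ACC=8
Event 18 (EXEC): [IRQ1] PC=1: INC 4 -> ACC=12
Event 19 (EXEC): [IRQ1] PC=2: DEC 3 -> ACC=9
Event 20 (EXEC): [IRQ1] PC=3: IRET -> resume IRQ0 at PC=0 (depth now 1)
Event 21 (EXEC): [IRQ0] PC=0: INC 1 -> ACC=10
Event 22 (EXEC): [IRQ0] PC=1: IRET -> resume MAIN at PC=3 (depth now 0)
Event 23 (EXEC): [MAIN] PC=3: DEC 2 -> ACC=8

Answer: MAIN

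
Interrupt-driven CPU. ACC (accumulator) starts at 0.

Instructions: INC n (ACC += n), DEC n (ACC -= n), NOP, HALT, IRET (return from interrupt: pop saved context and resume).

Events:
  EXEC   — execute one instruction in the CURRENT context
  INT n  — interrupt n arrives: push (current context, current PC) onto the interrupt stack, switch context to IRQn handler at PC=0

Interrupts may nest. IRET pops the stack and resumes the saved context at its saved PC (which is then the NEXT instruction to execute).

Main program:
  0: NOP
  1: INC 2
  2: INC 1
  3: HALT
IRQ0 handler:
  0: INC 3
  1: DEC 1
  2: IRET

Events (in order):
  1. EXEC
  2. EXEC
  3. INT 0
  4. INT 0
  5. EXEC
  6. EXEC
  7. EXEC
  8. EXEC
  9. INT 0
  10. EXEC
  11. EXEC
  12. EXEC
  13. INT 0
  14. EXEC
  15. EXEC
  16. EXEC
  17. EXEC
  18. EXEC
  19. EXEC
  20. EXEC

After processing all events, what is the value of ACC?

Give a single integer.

Answer: 11

Derivation:
Event 1 (EXEC): [MAIN] PC=0: NOP
Event 2 (EXEC): [MAIN] PC=1: INC 2 -> ACC=2
Event 3 (INT 0): INT 0 arrives: push (MAIN, PC=2), enter IRQ0 at PC=0 (depth now 1)
Event 4 (INT 0): INT 0 arrives: push (IRQ0, PC=0), enter IRQ0 at PC=0 (depth now 2)
Event 5 (EXEC): [IRQ0] PC=0: INC 3 -> ACC=5
Event 6 (EXEC): [IRQ0] PC=1: DEC 1 -> ACC=4
Event 7 (EXEC): [IRQ0] PC=2: IRET -> resume IRQ0 at PC=0 (depth now 1)
Event 8 (EXEC): [IRQ0] PC=0: INC 3 -> ACC=7
Event 9 (INT 0): INT 0 arrives: push (IRQ0, PC=1), enter IRQ0 at PC=0 (depth now 2)
Event 10 (EXEC): [IRQ0] PC=0: INC 3 -> ACC=10
Event 11 (EXEC): [IRQ0] PC=1: DEC 1 -> ACC=9
Event 12 (EXEC): [IRQ0] PC=2: IRET -> resume IRQ0 at PC=1 (depth now 1)
Event 13 (INT 0): INT 0 arrives: push (IRQ0, PC=1), enter IRQ0 at PC=0 (depth now 2)
Event 14 (EXEC): [IRQ0] PC=0: INC 3 -> ACC=12
Event 15 (EXEC): [IRQ0] PC=1: DEC 1 -> ACC=11
Event 16 (EXEC): [IRQ0] PC=2: IRET -> resume IRQ0 at PC=1 (depth now 1)
Event 17 (EXEC): [IRQ0] PC=1: DEC 1 -> ACC=10
Event 18 (EXEC): [IRQ0] PC=2: IRET -> resume MAIN at PC=2 (depth now 0)
Event 19 (EXEC): [MAIN] PC=2: INC 1 -> ACC=11
Event 20 (EXEC): [MAIN] PC=3: HALT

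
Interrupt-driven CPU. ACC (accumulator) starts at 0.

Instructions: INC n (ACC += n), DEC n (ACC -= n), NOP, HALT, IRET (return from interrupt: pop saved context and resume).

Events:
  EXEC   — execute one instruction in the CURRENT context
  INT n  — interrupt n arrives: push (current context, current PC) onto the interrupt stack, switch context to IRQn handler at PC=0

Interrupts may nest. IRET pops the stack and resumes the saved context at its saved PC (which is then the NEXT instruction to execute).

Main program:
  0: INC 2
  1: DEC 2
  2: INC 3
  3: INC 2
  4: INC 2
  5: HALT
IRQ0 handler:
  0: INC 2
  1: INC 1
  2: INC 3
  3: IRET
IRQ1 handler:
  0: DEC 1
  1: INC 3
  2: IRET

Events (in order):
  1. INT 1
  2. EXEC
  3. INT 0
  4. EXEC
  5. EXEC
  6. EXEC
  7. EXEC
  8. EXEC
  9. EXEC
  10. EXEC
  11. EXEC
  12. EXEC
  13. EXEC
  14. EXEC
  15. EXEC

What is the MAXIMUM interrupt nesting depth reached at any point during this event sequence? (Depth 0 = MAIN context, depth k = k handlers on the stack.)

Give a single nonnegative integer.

Answer: 2

Derivation:
Event 1 (INT 1): INT 1 arrives: push (MAIN, PC=0), enter IRQ1 at PC=0 (depth now 1) [depth=1]
Event 2 (EXEC): [IRQ1] PC=0: DEC 1 -> ACC=-1 [depth=1]
Event 3 (INT 0): INT 0 arrives: push (IRQ1, PC=1), enter IRQ0 at PC=0 (depth now 2) [depth=2]
Event 4 (EXEC): [IRQ0] PC=0: INC 2 -> ACC=1 [depth=2]
Event 5 (EXEC): [IRQ0] PC=1: INC 1 -> ACC=2 [depth=2]
Event 6 (EXEC): [IRQ0] PC=2: INC 3 -> ACC=5 [depth=2]
Event 7 (EXEC): [IRQ0] PC=3: IRET -> resume IRQ1 at PC=1 (depth now 1) [depth=1]
Event 8 (EXEC): [IRQ1] PC=1: INC 3 -> ACC=8 [depth=1]
Event 9 (EXEC): [IRQ1] PC=2: IRET -> resume MAIN at PC=0 (depth now 0) [depth=0]
Event 10 (EXEC): [MAIN] PC=0: INC 2 -> ACC=10 [depth=0]
Event 11 (EXEC): [MAIN] PC=1: DEC 2 -> ACC=8 [depth=0]
Event 12 (EXEC): [MAIN] PC=2: INC 3 -> ACC=11 [depth=0]
Event 13 (EXEC): [MAIN] PC=3: INC 2 -> ACC=13 [depth=0]
Event 14 (EXEC): [MAIN] PC=4: INC 2 -> ACC=15 [depth=0]
Event 15 (EXEC): [MAIN] PC=5: HALT [depth=0]
Max depth observed: 2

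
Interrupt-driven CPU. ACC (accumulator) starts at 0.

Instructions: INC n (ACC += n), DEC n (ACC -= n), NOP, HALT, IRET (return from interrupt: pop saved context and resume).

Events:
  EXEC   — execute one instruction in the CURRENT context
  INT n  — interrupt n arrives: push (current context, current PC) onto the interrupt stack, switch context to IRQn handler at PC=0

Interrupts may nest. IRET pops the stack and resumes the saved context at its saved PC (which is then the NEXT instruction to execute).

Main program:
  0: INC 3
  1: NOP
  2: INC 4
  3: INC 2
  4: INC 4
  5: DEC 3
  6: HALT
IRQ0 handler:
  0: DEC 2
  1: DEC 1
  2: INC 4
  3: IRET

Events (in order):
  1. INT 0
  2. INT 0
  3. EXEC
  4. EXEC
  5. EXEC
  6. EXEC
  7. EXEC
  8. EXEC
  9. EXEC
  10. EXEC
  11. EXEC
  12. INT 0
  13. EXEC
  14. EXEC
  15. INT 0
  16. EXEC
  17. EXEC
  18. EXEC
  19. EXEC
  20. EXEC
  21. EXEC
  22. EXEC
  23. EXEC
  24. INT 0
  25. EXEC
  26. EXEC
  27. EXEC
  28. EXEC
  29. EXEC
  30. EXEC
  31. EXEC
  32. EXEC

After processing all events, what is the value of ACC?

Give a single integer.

Event 1 (INT 0): INT 0 arrives: push (MAIN, PC=0), enter IRQ0 at PC=0 (depth now 1)
Event 2 (INT 0): INT 0 arrives: push (IRQ0, PC=0), enter IRQ0 at PC=0 (depth now 2)
Event 3 (EXEC): [IRQ0] PC=0: DEC 2 -> ACC=-2
Event 4 (EXEC): [IRQ0] PC=1: DEC 1 -> ACC=-3
Event 5 (EXEC): [IRQ0] PC=2: INC 4 -> ACC=1
Event 6 (EXEC): [IRQ0] PC=3: IRET -> resume IRQ0 at PC=0 (depth now 1)
Event 7 (EXEC): [IRQ0] PC=0: DEC 2 -> ACC=-1
Event 8 (EXEC): [IRQ0] PC=1: DEC 1 -> ACC=-2
Event 9 (EXEC): [IRQ0] PC=2: INC 4 -> ACC=2
Event 10 (EXEC): [IRQ0] PC=3: IRET -> resume MAIN at PC=0 (depth now 0)
Event 11 (EXEC): [MAIN] PC=0: INC 3 -> ACC=5
Event 12 (INT 0): INT 0 arrives: push (MAIN, PC=1), enter IRQ0 at PC=0 (depth now 1)
Event 13 (EXEC): [IRQ0] PC=0: DEC 2 -> ACC=3
Event 14 (EXEC): [IRQ0] PC=1: DEC 1 -> ACC=2
Event 15 (INT 0): INT 0 arrives: push (IRQ0, PC=2), enter IRQ0 at PC=0 (depth now 2)
Event 16 (EXEC): [IRQ0] PC=0: DEC 2 -> ACC=0
Event 17 (EXEC): [IRQ0] PC=1: DEC 1 -> ACC=-1
Event 18 (EXEC): [IRQ0] PC=2: INC 4 -> ACC=3
Event 19 (EXEC): [IRQ0] PC=3: IRET -> resume IRQ0 at PC=2 (depth now 1)
Event 20 (EXEC): [IRQ0] PC=2: INC 4 -> ACC=7
Event 21 (EXEC): [IRQ0] PC=3: IRET -> resume MAIN at PC=1 (depth now 0)
Event 22 (EXEC): [MAIN] PC=1: NOP
Event 23 (EXEC): [MAIN] PC=2: INC 4 -> ACC=11
Event 24 (INT 0): INT 0 arrives: push (MAIN, PC=3), enter IRQ0 at PC=0 (depth now 1)
Event 25 (EXEC): [IRQ0] PC=0: DEC 2 -> ACC=9
Event 26 (EXEC): [IRQ0] PC=1: DEC 1 -> ACC=8
Event 27 (EXEC): [IRQ0] PC=2: INC 4 -> ACC=12
Event 28 (EXEC): [IRQ0] PC=3: IRET -> resume MAIN at PC=3 (depth now 0)
Event 29 (EXEC): [MAIN] PC=3: INC 2 -> ACC=14
Event 30 (EXEC): [MAIN] PC=4: INC 4 -> ACC=18
Event 31 (EXEC): [MAIN] PC=5: DEC 3 -> ACC=15
Event 32 (EXEC): [MAIN] PC=6: HALT

Answer: 15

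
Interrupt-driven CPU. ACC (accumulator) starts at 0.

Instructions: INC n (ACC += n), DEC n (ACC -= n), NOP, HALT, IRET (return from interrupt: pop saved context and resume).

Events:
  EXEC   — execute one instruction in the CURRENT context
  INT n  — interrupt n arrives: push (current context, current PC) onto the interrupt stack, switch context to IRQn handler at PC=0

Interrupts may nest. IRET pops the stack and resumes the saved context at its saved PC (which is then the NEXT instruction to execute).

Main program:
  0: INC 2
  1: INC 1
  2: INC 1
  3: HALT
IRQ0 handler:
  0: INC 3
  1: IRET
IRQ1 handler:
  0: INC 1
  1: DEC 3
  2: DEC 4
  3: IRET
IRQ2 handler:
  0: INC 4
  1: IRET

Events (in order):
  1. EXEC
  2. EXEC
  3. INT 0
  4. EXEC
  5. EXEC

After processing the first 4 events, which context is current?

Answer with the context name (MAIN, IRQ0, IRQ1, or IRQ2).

Event 1 (EXEC): [MAIN] PC=0: INC 2 -> ACC=2
Event 2 (EXEC): [MAIN] PC=1: INC 1 -> ACC=3
Event 3 (INT 0): INT 0 arrives: push (MAIN, PC=2), enter IRQ0 at PC=0 (depth now 1)
Event 4 (EXEC): [IRQ0] PC=0: INC 3 -> ACC=6

Answer: IRQ0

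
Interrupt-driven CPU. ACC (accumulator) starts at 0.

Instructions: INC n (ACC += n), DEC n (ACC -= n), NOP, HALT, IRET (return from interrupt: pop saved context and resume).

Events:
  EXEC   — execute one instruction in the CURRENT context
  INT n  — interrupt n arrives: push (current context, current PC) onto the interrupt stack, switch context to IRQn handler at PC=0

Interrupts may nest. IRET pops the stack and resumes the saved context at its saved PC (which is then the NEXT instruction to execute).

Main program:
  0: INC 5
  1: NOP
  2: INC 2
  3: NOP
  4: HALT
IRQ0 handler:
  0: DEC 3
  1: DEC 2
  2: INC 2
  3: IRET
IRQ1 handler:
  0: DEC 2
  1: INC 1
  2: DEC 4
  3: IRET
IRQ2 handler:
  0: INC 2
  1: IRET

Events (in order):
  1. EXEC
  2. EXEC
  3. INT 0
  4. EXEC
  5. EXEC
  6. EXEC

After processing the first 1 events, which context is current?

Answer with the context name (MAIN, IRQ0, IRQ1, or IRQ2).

Answer: MAIN

Derivation:
Event 1 (EXEC): [MAIN] PC=0: INC 5 -> ACC=5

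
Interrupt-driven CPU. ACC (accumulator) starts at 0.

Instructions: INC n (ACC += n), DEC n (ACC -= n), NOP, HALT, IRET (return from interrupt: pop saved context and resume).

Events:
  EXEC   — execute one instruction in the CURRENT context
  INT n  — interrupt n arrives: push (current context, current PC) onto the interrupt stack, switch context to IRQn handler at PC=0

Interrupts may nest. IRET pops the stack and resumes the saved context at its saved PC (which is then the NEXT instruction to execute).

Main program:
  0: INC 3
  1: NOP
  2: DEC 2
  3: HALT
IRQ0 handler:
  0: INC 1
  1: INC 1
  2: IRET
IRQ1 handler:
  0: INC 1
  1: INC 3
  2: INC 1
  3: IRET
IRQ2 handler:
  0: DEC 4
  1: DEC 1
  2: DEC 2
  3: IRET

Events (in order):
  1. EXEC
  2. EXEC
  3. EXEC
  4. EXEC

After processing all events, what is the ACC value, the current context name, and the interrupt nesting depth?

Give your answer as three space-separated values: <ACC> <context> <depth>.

Answer: 1 MAIN 0

Derivation:
Event 1 (EXEC): [MAIN] PC=0: INC 3 -> ACC=3
Event 2 (EXEC): [MAIN] PC=1: NOP
Event 3 (EXEC): [MAIN] PC=2: DEC 2 -> ACC=1
Event 4 (EXEC): [MAIN] PC=3: HALT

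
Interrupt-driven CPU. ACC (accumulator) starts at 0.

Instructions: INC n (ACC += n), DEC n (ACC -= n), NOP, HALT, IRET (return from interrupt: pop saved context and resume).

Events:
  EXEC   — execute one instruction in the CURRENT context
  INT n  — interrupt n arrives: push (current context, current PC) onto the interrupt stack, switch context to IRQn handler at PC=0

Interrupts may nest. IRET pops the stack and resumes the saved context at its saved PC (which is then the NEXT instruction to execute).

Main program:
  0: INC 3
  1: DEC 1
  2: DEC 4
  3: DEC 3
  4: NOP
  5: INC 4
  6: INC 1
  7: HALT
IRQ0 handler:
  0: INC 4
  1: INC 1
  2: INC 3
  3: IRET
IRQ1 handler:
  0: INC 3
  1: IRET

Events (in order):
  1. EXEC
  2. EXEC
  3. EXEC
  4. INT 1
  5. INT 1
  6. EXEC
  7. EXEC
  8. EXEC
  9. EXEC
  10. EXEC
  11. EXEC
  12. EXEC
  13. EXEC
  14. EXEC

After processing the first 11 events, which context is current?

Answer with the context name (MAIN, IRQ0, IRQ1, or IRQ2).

Event 1 (EXEC): [MAIN] PC=0: INC 3 -> ACC=3
Event 2 (EXEC): [MAIN] PC=1: DEC 1 -> ACC=2
Event 3 (EXEC): [MAIN] PC=2: DEC 4 -> ACC=-2
Event 4 (INT 1): INT 1 arrives: push (MAIN, PC=3), enter IRQ1 at PC=0 (depth now 1)
Event 5 (INT 1): INT 1 arrives: push (IRQ1, PC=0), enter IRQ1 at PC=0 (depth now 2)
Event 6 (EXEC): [IRQ1] PC=0: INC 3 -> ACC=1
Event 7 (EXEC): [IRQ1] PC=1: IRET -> resume IRQ1 at PC=0 (depth now 1)
Event 8 (EXEC): [IRQ1] PC=0: INC 3 -> ACC=4
Event 9 (EXEC): [IRQ1] PC=1: IRET -> resume MAIN at PC=3 (depth now 0)
Event 10 (EXEC): [MAIN] PC=3: DEC 3 -> ACC=1
Event 11 (EXEC): [MAIN] PC=4: NOP

Answer: MAIN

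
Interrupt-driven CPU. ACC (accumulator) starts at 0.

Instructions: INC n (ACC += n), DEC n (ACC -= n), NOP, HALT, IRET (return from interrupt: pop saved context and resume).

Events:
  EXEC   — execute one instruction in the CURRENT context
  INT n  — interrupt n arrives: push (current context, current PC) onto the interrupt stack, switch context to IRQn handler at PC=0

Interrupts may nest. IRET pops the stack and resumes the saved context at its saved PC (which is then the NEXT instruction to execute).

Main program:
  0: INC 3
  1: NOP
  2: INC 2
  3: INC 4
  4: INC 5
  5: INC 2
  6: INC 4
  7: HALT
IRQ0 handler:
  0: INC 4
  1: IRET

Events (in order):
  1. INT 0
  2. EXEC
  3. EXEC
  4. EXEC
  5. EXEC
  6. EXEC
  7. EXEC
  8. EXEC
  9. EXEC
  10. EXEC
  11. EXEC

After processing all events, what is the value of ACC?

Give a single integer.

Answer: 24

Derivation:
Event 1 (INT 0): INT 0 arrives: push (MAIN, PC=0), enter IRQ0 at PC=0 (depth now 1)
Event 2 (EXEC): [IRQ0] PC=0: INC 4 -> ACC=4
Event 3 (EXEC): [IRQ0] PC=1: IRET -> resume MAIN at PC=0 (depth now 0)
Event 4 (EXEC): [MAIN] PC=0: INC 3 -> ACC=7
Event 5 (EXEC): [MAIN] PC=1: NOP
Event 6 (EXEC): [MAIN] PC=2: INC 2 -> ACC=9
Event 7 (EXEC): [MAIN] PC=3: INC 4 -> ACC=13
Event 8 (EXEC): [MAIN] PC=4: INC 5 -> ACC=18
Event 9 (EXEC): [MAIN] PC=5: INC 2 -> ACC=20
Event 10 (EXEC): [MAIN] PC=6: INC 4 -> ACC=24
Event 11 (EXEC): [MAIN] PC=7: HALT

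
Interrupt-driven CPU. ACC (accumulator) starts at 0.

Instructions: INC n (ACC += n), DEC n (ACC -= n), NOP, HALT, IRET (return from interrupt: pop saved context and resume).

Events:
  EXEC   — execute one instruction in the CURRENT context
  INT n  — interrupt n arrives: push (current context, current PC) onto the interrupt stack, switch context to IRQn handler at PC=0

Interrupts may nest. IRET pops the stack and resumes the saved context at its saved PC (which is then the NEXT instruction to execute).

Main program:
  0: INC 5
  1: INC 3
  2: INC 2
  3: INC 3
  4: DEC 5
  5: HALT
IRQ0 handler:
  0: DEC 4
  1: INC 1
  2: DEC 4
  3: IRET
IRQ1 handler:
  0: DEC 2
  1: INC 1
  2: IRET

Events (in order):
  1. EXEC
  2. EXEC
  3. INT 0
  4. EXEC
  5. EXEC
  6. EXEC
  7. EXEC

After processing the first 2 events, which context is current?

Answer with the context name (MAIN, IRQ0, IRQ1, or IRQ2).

Event 1 (EXEC): [MAIN] PC=0: INC 5 -> ACC=5
Event 2 (EXEC): [MAIN] PC=1: INC 3 -> ACC=8

Answer: MAIN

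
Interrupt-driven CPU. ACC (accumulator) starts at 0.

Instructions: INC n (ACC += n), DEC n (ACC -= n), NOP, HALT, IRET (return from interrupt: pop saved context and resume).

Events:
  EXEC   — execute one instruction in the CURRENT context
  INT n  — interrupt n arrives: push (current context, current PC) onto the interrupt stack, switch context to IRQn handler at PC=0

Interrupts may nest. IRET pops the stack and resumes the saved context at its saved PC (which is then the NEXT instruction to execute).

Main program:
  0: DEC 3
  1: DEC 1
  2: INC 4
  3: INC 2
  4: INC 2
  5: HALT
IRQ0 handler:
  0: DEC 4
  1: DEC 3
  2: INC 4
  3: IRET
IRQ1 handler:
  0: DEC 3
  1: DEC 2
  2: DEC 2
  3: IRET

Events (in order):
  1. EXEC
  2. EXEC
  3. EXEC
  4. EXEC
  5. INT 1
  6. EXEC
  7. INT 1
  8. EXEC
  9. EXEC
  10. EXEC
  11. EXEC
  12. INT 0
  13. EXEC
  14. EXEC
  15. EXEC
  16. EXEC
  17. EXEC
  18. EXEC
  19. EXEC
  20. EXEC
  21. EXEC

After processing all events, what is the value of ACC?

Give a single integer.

Answer: -13

Derivation:
Event 1 (EXEC): [MAIN] PC=0: DEC 3 -> ACC=-3
Event 2 (EXEC): [MAIN] PC=1: DEC 1 -> ACC=-4
Event 3 (EXEC): [MAIN] PC=2: INC 4 -> ACC=0
Event 4 (EXEC): [MAIN] PC=3: INC 2 -> ACC=2
Event 5 (INT 1): INT 1 arrives: push (MAIN, PC=4), enter IRQ1 at PC=0 (depth now 1)
Event 6 (EXEC): [IRQ1] PC=0: DEC 3 -> ACC=-1
Event 7 (INT 1): INT 1 arrives: push (IRQ1, PC=1), enter IRQ1 at PC=0 (depth now 2)
Event 8 (EXEC): [IRQ1] PC=0: DEC 3 -> ACC=-4
Event 9 (EXEC): [IRQ1] PC=1: DEC 2 -> ACC=-6
Event 10 (EXEC): [IRQ1] PC=2: DEC 2 -> ACC=-8
Event 11 (EXEC): [IRQ1] PC=3: IRET -> resume IRQ1 at PC=1 (depth now 1)
Event 12 (INT 0): INT 0 arrives: push (IRQ1, PC=1), enter IRQ0 at PC=0 (depth now 2)
Event 13 (EXEC): [IRQ0] PC=0: DEC 4 -> ACC=-12
Event 14 (EXEC): [IRQ0] PC=1: DEC 3 -> ACC=-15
Event 15 (EXEC): [IRQ0] PC=2: INC 4 -> ACC=-11
Event 16 (EXEC): [IRQ0] PC=3: IRET -> resume IRQ1 at PC=1 (depth now 1)
Event 17 (EXEC): [IRQ1] PC=1: DEC 2 -> ACC=-13
Event 18 (EXEC): [IRQ1] PC=2: DEC 2 -> ACC=-15
Event 19 (EXEC): [IRQ1] PC=3: IRET -> resume MAIN at PC=4 (depth now 0)
Event 20 (EXEC): [MAIN] PC=4: INC 2 -> ACC=-13
Event 21 (EXEC): [MAIN] PC=5: HALT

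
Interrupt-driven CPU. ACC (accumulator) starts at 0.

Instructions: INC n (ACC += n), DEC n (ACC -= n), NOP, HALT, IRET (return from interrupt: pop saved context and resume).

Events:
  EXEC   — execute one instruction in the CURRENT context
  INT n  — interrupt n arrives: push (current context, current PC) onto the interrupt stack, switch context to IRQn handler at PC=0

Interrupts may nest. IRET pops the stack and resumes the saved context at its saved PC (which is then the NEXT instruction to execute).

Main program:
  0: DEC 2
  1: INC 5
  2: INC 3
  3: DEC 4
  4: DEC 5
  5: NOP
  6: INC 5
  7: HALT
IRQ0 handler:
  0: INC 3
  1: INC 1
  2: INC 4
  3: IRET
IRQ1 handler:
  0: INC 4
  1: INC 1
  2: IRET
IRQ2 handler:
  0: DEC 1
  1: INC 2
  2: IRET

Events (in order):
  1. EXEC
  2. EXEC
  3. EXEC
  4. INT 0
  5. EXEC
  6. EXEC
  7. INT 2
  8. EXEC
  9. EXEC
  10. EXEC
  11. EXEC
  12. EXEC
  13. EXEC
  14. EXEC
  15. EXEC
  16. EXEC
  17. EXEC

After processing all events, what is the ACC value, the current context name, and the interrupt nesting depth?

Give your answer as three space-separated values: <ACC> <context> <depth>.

Answer: 11 MAIN 0

Derivation:
Event 1 (EXEC): [MAIN] PC=0: DEC 2 -> ACC=-2
Event 2 (EXEC): [MAIN] PC=1: INC 5 -> ACC=3
Event 3 (EXEC): [MAIN] PC=2: INC 3 -> ACC=6
Event 4 (INT 0): INT 0 arrives: push (MAIN, PC=3), enter IRQ0 at PC=0 (depth now 1)
Event 5 (EXEC): [IRQ0] PC=0: INC 3 -> ACC=9
Event 6 (EXEC): [IRQ0] PC=1: INC 1 -> ACC=10
Event 7 (INT 2): INT 2 arrives: push (IRQ0, PC=2), enter IRQ2 at PC=0 (depth now 2)
Event 8 (EXEC): [IRQ2] PC=0: DEC 1 -> ACC=9
Event 9 (EXEC): [IRQ2] PC=1: INC 2 -> ACC=11
Event 10 (EXEC): [IRQ2] PC=2: IRET -> resume IRQ0 at PC=2 (depth now 1)
Event 11 (EXEC): [IRQ0] PC=2: INC 4 -> ACC=15
Event 12 (EXEC): [IRQ0] PC=3: IRET -> resume MAIN at PC=3 (depth now 0)
Event 13 (EXEC): [MAIN] PC=3: DEC 4 -> ACC=11
Event 14 (EXEC): [MAIN] PC=4: DEC 5 -> ACC=6
Event 15 (EXEC): [MAIN] PC=5: NOP
Event 16 (EXEC): [MAIN] PC=6: INC 5 -> ACC=11
Event 17 (EXEC): [MAIN] PC=7: HALT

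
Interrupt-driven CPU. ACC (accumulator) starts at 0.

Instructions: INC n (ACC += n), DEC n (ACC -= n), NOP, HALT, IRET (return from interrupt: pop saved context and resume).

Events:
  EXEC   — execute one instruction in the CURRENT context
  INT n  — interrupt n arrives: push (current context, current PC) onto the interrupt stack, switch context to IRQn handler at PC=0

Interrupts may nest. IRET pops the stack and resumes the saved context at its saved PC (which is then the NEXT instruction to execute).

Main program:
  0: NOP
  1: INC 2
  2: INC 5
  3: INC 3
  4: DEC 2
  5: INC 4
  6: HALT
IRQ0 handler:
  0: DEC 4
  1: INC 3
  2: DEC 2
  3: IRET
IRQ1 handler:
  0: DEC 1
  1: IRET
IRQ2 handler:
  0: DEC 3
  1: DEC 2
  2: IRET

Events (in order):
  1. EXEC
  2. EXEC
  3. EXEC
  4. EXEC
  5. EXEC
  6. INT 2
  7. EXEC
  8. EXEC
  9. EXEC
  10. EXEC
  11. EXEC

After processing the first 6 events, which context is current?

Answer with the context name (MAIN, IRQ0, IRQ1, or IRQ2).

Event 1 (EXEC): [MAIN] PC=0: NOP
Event 2 (EXEC): [MAIN] PC=1: INC 2 -> ACC=2
Event 3 (EXEC): [MAIN] PC=2: INC 5 -> ACC=7
Event 4 (EXEC): [MAIN] PC=3: INC 3 -> ACC=10
Event 5 (EXEC): [MAIN] PC=4: DEC 2 -> ACC=8
Event 6 (INT 2): INT 2 arrives: push (MAIN, PC=5), enter IRQ2 at PC=0 (depth now 1)

Answer: IRQ2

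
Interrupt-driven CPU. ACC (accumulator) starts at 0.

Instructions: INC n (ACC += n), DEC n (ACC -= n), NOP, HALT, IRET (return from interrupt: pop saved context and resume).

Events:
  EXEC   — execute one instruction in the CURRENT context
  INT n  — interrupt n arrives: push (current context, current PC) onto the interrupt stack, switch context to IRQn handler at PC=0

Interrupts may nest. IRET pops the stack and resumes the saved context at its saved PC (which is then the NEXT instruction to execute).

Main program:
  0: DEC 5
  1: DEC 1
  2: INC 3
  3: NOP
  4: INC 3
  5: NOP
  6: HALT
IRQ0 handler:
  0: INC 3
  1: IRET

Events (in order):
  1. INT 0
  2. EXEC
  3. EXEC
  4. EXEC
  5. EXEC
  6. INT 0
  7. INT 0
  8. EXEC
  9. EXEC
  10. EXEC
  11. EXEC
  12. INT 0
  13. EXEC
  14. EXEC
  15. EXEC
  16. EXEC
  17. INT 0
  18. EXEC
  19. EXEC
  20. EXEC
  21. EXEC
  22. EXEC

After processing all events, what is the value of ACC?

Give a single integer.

Event 1 (INT 0): INT 0 arrives: push (MAIN, PC=0), enter IRQ0 at PC=0 (depth now 1)
Event 2 (EXEC): [IRQ0] PC=0: INC 3 -> ACC=3
Event 3 (EXEC): [IRQ0] PC=1: IRET -> resume MAIN at PC=0 (depth now 0)
Event 4 (EXEC): [MAIN] PC=0: DEC 5 -> ACC=-2
Event 5 (EXEC): [MAIN] PC=1: DEC 1 -> ACC=-3
Event 6 (INT 0): INT 0 arrives: push (MAIN, PC=2), enter IRQ0 at PC=0 (depth now 1)
Event 7 (INT 0): INT 0 arrives: push (IRQ0, PC=0), enter IRQ0 at PC=0 (depth now 2)
Event 8 (EXEC): [IRQ0] PC=0: INC 3 -> ACC=0
Event 9 (EXEC): [IRQ0] PC=1: IRET -> resume IRQ0 at PC=0 (depth now 1)
Event 10 (EXEC): [IRQ0] PC=0: INC 3 -> ACC=3
Event 11 (EXEC): [IRQ0] PC=1: IRET -> resume MAIN at PC=2 (depth now 0)
Event 12 (INT 0): INT 0 arrives: push (MAIN, PC=2), enter IRQ0 at PC=0 (depth now 1)
Event 13 (EXEC): [IRQ0] PC=0: INC 3 -> ACC=6
Event 14 (EXEC): [IRQ0] PC=1: IRET -> resume MAIN at PC=2 (depth now 0)
Event 15 (EXEC): [MAIN] PC=2: INC 3 -> ACC=9
Event 16 (EXEC): [MAIN] PC=3: NOP
Event 17 (INT 0): INT 0 arrives: push (MAIN, PC=4), enter IRQ0 at PC=0 (depth now 1)
Event 18 (EXEC): [IRQ0] PC=0: INC 3 -> ACC=12
Event 19 (EXEC): [IRQ0] PC=1: IRET -> resume MAIN at PC=4 (depth now 0)
Event 20 (EXEC): [MAIN] PC=4: INC 3 -> ACC=15
Event 21 (EXEC): [MAIN] PC=5: NOP
Event 22 (EXEC): [MAIN] PC=6: HALT

Answer: 15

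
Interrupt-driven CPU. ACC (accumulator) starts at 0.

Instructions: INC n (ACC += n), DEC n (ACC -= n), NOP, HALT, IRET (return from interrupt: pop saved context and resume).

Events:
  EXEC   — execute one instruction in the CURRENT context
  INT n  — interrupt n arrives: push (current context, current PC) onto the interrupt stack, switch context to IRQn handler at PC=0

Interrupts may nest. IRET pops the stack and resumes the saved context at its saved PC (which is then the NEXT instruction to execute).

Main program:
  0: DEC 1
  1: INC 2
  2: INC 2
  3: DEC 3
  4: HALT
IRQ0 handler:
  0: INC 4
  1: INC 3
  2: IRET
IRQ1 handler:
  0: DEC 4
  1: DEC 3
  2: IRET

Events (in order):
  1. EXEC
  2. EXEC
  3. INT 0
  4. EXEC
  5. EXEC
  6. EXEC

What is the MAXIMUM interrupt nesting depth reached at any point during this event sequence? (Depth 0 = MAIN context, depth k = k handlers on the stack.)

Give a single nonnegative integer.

Event 1 (EXEC): [MAIN] PC=0: DEC 1 -> ACC=-1 [depth=0]
Event 2 (EXEC): [MAIN] PC=1: INC 2 -> ACC=1 [depth=0]
Event 3 (INT 0): INT 0 arrives: push (MAIN, PC=2), enter IRQ0 at PC=0 (depth now 1) [depth=1]
Event 4 (EXEC): [IRQ0] PC=0: INC 4 -> ACC=5 [depth=1]
Event 5 (EXEC): [IRQ0] PC=1: INC 3 -> ACC=8 [depth=1]
Event 6 (EXEC): [IRQ0] PC=2: IRET -> resume MAIN at PC=2 (depth now 0) [depth=0]
Max depth observed: 1

Answer: 1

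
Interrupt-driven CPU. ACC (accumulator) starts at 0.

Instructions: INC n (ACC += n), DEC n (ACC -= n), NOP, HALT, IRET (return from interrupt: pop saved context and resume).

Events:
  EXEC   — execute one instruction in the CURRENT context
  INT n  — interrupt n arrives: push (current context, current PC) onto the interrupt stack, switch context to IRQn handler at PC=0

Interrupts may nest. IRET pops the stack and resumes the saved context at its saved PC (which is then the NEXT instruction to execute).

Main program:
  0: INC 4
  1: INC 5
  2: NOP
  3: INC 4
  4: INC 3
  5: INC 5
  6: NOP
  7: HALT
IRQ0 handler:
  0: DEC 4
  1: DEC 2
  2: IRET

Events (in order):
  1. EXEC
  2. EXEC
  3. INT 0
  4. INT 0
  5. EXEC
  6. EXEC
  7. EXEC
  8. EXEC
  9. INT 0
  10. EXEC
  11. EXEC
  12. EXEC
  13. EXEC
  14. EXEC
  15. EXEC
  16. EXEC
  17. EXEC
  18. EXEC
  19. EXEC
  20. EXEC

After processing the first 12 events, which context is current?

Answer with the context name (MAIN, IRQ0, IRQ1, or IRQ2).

Event 1 (EXEC): [MAIN] PC=0: INC 4 -> ACC=4
Event 2 (EXEC): [MAIN] PC=1: INC 5 -> ACC=9
Event 3 (INT 0): INT 0 arrives: push (MAIN, PC=2), enter IRQ0 at PC=0 (depth now 1)
Event 4 (INT 0): INT 0 arrives: push (IRQ0, PC=0), enter IRQ0 at PC=0 (depth now 2)
Event 5 (EXEC): [IRQ0] PC=0: DEC 4 -> ACC=5
Event 6 (EXEC): [IRQ0] PC=1: DEC 2 -> ACC=3
Event 7 (EXEC): [IRQ0] PC=2: IRET -> resume IRQ0 at PC=0 (depth now 1)
Event 8 (EXEC): [IRQ0] PC=0: DEC 4 -> ACC=-1
Event 9 (INT 0): INT 0 arrives: push (IRQ0, PC=1), enter IRQ0 at PC=0 (depth now 2)
Event 10 (EXEC): [IRQ0] PC=0: DEC 4 -> ACC=-5
Event 11 (EXEC): [IRQ0] PC=1: DEC 2 -> ACC=-7
Event 12 (EXEC): [IRQ0] PC=2: IRET -> resume IRQ0 at PC=1 (depth now 1)

Answer: IRQ0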